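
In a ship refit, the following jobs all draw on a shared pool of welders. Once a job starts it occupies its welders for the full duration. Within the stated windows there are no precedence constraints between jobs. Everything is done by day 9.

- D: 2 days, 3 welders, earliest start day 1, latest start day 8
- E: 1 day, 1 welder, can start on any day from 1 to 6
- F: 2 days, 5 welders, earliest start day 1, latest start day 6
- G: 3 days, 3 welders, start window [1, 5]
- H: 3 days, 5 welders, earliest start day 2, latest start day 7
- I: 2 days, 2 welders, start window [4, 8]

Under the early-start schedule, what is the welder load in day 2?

At early start, day 2 has: D, F, G, H.
Demand: 3 + 5 + 3 + 5 = 16.

16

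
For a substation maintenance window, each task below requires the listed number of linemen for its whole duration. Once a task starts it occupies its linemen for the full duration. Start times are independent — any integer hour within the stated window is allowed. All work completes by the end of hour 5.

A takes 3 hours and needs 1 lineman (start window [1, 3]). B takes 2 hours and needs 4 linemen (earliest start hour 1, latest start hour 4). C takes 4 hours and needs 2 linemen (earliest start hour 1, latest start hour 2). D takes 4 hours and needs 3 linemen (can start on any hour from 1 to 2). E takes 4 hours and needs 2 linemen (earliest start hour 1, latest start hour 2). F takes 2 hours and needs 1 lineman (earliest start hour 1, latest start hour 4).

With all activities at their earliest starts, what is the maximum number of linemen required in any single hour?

Early-start schedule: A@1, B@1, C@1, D@1, E@1, F@1.
Load per hour: hour 1: 13, hour 2: 13, hour 3: 8, hour 4: 7, hour 5: 0.
Peak is 13.

13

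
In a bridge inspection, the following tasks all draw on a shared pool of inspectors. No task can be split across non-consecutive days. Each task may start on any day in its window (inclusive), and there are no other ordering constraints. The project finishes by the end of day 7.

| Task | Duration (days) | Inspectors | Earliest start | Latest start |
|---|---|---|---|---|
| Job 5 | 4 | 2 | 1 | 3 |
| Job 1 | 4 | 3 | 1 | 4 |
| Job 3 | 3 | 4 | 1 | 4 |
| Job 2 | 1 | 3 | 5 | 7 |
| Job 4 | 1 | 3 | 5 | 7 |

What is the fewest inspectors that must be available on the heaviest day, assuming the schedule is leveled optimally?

Early-start (Job 5@1, Job 1@1, Job 3@1, Job 2@5, Job 4@5) gives peak 9: d1:9  d2:9  d3:9  d4:5  d5:6  d6:0  d7:0.
Shift Job 1→4, Job 4→6.
Schedule Job 5@1, Job 1@4, Job 3@1, Job 2@5, Job 4@6: d1:6  d2:6  d3:6  d4:5  d5:6  d6:6  d7:3 — peak 6.
Total inspector-days = 38 over 7 days ⇒ peak ≥ ⌈38/7⌉ = 6, so 6 is optimal.

6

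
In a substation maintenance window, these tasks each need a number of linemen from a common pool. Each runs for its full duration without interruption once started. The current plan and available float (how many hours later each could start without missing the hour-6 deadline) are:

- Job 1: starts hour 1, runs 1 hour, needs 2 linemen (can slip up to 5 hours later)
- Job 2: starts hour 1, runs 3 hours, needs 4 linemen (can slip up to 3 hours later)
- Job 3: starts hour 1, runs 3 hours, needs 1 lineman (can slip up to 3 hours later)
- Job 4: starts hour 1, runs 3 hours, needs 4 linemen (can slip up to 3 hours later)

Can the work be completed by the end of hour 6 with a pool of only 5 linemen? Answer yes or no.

The minimum achievable peak is 6; 5 < 6, so no feasible schedule stays within the cap.

no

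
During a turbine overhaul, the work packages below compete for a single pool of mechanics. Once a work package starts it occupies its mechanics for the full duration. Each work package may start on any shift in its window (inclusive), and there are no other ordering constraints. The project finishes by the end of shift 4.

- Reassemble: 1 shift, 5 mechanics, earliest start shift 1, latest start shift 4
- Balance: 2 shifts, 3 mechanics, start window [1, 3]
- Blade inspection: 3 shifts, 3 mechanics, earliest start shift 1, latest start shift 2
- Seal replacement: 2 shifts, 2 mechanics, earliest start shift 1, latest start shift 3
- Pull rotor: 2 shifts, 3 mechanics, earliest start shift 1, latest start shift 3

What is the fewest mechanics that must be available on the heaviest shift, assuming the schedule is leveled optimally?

Early-start (Reassemble@1, Balance@1, Blade inspection@1, Seal replacement@1, Pull rotor@1) gives peak 16: s1:16  s2:11  s3:3  s4:0.
Shift Blade inspection→2, Seal replacement→2, Pull rotor→3.
Schedule Reassemble@1, Balance@1, Blade inspection@2, Seal replacement@2, Pull rotor@3: s1:8  s2:8  s3:8  s4:6 — peak 8.
Total mechanic-shifts = 30 over 4 shifts ⇒ peak ≥ ⌈30/4⌉ = 8, so 8 is optimal.

8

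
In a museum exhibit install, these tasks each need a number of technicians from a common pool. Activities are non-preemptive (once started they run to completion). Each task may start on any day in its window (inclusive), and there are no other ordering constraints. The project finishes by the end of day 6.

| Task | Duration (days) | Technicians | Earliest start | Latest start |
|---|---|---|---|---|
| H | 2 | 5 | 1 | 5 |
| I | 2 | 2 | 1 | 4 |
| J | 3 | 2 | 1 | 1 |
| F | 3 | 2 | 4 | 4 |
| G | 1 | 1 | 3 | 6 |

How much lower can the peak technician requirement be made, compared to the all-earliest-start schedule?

Early-start peak: d1:9  d2:9  d3:3  d4:2  d5:2  d6:2 ⇒ 9.
Leveled (H@1, I@3, J@1, F@4, G@3): d1:7  d2:7  d3:5  d4:4  d5:2  d6:2 ⇒ 7.
Reduction 9 − 7 = 2.

2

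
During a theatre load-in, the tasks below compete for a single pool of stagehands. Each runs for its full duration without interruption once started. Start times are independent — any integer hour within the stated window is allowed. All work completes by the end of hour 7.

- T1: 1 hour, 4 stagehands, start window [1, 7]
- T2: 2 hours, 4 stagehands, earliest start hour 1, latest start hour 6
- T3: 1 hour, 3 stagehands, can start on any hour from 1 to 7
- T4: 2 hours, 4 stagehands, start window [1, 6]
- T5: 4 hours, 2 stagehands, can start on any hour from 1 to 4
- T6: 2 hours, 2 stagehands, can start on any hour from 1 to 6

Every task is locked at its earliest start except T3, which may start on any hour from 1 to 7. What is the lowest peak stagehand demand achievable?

T3@1: h1:19  h2:12  h3:2  h4:2  h5:0  h6:0  h7:0 → peak 19
T3@2: h1:16  h2:15  h3:2  h4:2  h5:0  h6:0  h7:0 → peak 16
T3@3: h1:16  h2:12  h3:5  h4:2  h5:0  h6:0  h7:0 → peak 16
T3@4: h1:16  h2:12  h3:2  h4:5  h5:0  h6:0  h7:0 → peak 16
T3@5: h1:16  h2:12  h3:2  h4:2  h5:3  h6:0  h7:0 → peak 16
T3@6: h1:16  h2:12  h3:2  h4:2  h5:0  h6:3  h7:0 → peak 16
T3@7: h1:16  h2:12  h3:2  h4:2  h5:0  h6:0  h7:3 → peak 16
Best is T3@2, peak 16.

16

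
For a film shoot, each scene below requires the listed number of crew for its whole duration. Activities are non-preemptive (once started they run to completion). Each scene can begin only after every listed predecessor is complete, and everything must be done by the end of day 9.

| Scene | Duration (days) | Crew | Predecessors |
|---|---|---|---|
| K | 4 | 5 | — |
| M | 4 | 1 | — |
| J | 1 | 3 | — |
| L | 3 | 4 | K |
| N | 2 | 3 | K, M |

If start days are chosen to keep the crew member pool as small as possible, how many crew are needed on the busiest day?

6

Early-start (K@1, M@1, J@1, L@5, N@5) gives peak 9: d1:9  d2:6  d3:6  d4:6  d5:7  d6:7  d7:4  d8:0  d9:0.
Shift J→5, L→7.
Schedule K@1, M@1, J@5, L@7, N@5: d1:6  d2:6  d3:6  d4:6  d5:6  d6:3  d7:4  d8:4  d9:4 — peak 6.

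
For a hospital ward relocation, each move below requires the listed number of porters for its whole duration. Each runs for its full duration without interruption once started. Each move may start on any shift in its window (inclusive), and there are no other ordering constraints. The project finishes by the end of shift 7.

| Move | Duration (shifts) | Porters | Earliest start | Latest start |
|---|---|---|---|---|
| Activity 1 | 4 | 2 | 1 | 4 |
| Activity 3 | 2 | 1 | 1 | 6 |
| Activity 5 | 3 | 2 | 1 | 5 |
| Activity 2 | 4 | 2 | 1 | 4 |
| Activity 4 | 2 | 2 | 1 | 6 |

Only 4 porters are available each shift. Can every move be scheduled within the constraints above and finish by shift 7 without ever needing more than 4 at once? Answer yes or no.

The minimum achievable peak is 5; 4 < 5, so no feasible schedule stays within the cap.

no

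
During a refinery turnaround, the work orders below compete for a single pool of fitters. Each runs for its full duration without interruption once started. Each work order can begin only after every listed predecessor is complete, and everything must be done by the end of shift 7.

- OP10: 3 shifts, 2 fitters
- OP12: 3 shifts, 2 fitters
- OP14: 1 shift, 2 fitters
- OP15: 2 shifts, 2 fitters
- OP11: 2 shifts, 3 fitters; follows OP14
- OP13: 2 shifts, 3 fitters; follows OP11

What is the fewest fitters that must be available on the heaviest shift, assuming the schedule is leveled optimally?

Early-start (OP10@1, OP12@1, OP14@1, OP15@1, OP11@2, OP13@4) gives peak 9: s1:8  s2:9  s3:7  s4:3  s5:3  s6:0  s7:0.
Shift OP12→2, OP15→5, OP11→4, OP13→6.
Schedule OP10@1, OP12@2, OP14@1, OP15@5, OP11@4, OP13@6: s1:4  s2:4  s3:4  s4:5  s5:5  s6:5  s7:3 — peak 5.
Total fitter-shifts = 30 over 7 shifts ⇒ peak ≥ ⌈30/7⌉ = 5, so 5 is optimal.

5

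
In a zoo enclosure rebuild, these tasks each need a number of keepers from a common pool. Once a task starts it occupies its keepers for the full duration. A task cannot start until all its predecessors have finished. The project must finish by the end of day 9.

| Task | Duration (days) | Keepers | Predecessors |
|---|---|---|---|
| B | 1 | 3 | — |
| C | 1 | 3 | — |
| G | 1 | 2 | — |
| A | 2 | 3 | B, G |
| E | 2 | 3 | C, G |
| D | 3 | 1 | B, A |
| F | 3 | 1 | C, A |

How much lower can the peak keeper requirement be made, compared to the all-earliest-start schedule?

Early-start peak: d1:8  d2:6  d3:6  d4:2  d5:2  d6:2  d7:0  d8:0  d9:0 ⇒ 8.
Leveled (B@1, C@5, G@2, A@3, E@8, D@5, F@6): d1:3  d2:2  d3:3  d4:3  d5:4  d6:2  d7:2  d8:4  d9:3 ⇒ 4.
Reduction 8 − 4 = 4.

4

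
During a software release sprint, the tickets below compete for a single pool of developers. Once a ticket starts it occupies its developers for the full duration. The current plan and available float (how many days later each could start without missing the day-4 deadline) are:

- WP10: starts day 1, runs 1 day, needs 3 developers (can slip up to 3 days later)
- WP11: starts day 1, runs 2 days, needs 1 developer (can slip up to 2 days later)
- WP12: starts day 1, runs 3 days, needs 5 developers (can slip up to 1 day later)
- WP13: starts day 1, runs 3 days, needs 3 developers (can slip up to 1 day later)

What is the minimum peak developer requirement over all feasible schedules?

Early-start (WP10@1, WP11@1, WP12@1, WP13@1) gives peak 12: d1:12  d2:9  d3:8  d4:0.
Shift WP13→2.
Schedule WP10@1, WP11@1, WP12@1, WP13@2: d1:9  d2:9  d3:8  d4:3 — peak 9.

9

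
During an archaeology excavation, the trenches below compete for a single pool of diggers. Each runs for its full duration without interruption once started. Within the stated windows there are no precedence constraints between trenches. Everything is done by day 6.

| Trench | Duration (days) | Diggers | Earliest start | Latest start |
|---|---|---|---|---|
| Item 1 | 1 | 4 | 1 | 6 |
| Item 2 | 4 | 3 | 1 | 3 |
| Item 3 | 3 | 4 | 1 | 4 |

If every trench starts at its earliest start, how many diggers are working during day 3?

At early start, day 3 has: Item 2, Item 3.
Demand: 3 + 4 = 7.

7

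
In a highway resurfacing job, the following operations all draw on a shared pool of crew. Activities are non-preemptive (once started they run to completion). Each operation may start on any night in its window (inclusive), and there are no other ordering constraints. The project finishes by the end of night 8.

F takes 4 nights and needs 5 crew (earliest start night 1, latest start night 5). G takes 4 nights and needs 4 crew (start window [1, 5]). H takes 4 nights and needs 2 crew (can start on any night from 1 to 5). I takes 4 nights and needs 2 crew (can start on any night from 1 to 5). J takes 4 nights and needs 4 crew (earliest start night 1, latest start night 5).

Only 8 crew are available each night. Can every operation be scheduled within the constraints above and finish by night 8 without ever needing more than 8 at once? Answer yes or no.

no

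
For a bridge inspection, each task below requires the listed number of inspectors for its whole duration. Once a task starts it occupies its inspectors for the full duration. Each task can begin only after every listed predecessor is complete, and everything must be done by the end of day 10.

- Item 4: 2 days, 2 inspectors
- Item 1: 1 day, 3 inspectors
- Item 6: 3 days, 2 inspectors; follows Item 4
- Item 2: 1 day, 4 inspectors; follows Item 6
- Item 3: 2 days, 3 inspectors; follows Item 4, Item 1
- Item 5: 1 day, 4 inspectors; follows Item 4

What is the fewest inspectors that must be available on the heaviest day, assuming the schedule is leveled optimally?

Early-start (Item 4@1, Item 1@1, Item 6@3, Item 2@6, Item 3@3, Item 5@3) gives peak 9: d1:5  d2:2  d3:9  d4:5  d5:2  d6:4  d7:0  d8:0  d9:0  d10:0.
Shift Item 1→3, Item 6→4, Item 2→7, Item 3→8, Item 5→10.
Schedule Item 4@1, Item 1@3, Item 6@4, Item 2@7, Item 3@8, Item 5@10: d1:2  d2:2  d3:3  d4:2  d5:2  d6:2  d7:4  d8:3  d9:3  d10:4 — peak 4.

4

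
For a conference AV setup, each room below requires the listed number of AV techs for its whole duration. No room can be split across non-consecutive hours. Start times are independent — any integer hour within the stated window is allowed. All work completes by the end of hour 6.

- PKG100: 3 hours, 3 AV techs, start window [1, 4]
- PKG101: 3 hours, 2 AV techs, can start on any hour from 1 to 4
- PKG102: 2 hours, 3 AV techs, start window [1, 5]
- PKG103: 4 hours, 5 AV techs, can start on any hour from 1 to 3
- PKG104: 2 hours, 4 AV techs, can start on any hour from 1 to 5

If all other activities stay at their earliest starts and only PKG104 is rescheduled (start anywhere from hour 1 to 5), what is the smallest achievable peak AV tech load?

PKG104@1: h1:17  h2:17  h3:10  h4:5  h5:0  h6:0 → peak 17
PKG104@2: h1:13  h2:17  h3:14  h4:5  h5:0  h6:0 → peak 17
PKG104@3: h1:13  h2:13  h3:14  h4:9  h5:0  h6:0 → peak 14
PKG104@4: h1:13  h2:13  h3:10  h4:9  h5:4  h6:0 → peak 13
PKG104@5: h1:13  h2:13  h3:10  h4:5  h5:4  h6:4 → peak 13
Best is PKG104@4, peak 13.

13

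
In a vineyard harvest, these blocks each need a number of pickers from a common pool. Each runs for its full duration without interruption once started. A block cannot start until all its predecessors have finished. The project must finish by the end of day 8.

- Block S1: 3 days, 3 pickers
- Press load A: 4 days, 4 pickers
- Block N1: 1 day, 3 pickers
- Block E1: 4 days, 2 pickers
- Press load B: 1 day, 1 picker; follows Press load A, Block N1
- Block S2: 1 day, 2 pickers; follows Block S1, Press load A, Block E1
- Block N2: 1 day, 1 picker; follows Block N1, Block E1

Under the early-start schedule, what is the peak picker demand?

12

Early-start schedule: Block S1@1, Press load A@1, Block N1@1, Block E1@1, Press load B@5, Block S2@5, Block N2@5.
Load per day: day 1: 12, day 2: 9, day 3: 9, day 4: 6, day 5: 4, day 6: 0, day 7: 0, day 8: 0.
Peak is 12.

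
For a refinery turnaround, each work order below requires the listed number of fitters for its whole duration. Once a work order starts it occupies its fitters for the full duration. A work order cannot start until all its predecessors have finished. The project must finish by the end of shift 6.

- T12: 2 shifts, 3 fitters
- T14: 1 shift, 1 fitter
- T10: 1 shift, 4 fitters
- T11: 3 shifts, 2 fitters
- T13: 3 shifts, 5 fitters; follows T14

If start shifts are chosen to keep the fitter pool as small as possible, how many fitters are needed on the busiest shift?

6

Early-start (T12@1, T14@1, T10@1, T11@1, T13@2) gives peak 10: s1:10  s2:10  s3:7  s4:5  s5:0  s6:0.
Shift T10→3, T13→4.
Schedule T12@1, T14@1, T10@3, T11@1, T13@4: s1:6  s2:5  s3:6  s4:5  s5:5  s6:5 — peak 6.
Total fitter-shifts = 32 over 6 shifts ⇒ peak ≥ ⌈32/6⌉ = 6, so 6 is optimal.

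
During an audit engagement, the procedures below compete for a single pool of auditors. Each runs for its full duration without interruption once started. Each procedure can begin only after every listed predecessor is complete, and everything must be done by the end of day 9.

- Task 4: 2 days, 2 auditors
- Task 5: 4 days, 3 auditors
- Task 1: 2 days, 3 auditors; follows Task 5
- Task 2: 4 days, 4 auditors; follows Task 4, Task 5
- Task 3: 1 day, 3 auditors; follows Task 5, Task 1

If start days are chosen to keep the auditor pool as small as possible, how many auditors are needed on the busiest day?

7

Schedule Task 4@1, Task 5@1, Task 1@5, Task 2@5, Task 3@7: d1:5  d2:5  d3:3  d4:3  d5:7  d6:7  d7:7  d8:4  d9:0 — peak 7.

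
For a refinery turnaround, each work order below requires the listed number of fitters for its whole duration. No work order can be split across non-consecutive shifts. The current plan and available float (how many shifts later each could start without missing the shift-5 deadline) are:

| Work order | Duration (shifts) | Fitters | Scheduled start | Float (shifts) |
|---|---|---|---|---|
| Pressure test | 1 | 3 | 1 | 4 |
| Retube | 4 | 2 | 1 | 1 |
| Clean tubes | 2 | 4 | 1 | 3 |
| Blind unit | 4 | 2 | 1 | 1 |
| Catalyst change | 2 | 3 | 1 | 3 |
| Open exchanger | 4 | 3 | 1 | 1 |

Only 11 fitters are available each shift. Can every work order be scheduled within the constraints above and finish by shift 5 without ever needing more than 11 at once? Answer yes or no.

yes

Schedule Pressure test@1, Retube@1, Clean tubes@1, Blind unit@1, Catalyst change@3, Open exchanger@2: s1:11  s2:11  s3:10  s4:10  s5:3 — peak 11 ≤ 11.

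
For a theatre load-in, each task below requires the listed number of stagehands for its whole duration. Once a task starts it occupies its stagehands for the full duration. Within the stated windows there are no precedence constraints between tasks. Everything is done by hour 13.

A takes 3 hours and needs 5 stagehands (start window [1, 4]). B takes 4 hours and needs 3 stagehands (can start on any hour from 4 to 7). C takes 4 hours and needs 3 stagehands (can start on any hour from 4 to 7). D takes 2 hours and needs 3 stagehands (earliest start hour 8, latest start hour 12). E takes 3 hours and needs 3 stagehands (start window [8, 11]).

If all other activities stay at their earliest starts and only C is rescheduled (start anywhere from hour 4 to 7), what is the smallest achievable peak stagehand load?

C@4: h1:5  h2:5  h3:5  h4:6  h5:6  h6:6  h7:6  h8:6  h9:6  h10:3  h11:0  h12:0  h13:0 → peak 6
C@5: h1:5  h2:5  h3:5  h4:3  h5:6  h6:6  h7:6  h8:9  h9:6  h10:3  h11:0  h12:0  h13:0 → peak 9
C@6: h1:5  h2:5  h3:5  h4:3  h5:3  h6:6  h7:6  h8:9  h9:9  h10:3  h11:0  h12:0  h13:0 → peak 9
C@7: h1:5  h2:5  h3:5  h4:3  h5:3  h6:3  h7:6  h8:9  h9:9  h10:6  h11:0  h12:0  h13:0 → peak 9
Best is C@4, peak 6.

6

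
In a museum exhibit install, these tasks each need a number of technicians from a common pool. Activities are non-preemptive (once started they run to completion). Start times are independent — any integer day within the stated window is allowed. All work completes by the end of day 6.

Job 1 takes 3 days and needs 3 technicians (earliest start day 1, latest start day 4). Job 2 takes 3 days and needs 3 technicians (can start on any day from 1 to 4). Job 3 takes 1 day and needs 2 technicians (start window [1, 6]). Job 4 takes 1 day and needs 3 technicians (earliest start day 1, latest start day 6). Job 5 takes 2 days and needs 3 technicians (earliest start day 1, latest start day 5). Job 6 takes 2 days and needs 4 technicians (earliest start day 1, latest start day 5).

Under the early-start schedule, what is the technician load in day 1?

18

At early start, day 1 has: Job 1, Job 2, Job 3, Job 4, Job 5, Job 6.
Demand: 3 + 3 + 2 + 3 + 3 + 4 = 18.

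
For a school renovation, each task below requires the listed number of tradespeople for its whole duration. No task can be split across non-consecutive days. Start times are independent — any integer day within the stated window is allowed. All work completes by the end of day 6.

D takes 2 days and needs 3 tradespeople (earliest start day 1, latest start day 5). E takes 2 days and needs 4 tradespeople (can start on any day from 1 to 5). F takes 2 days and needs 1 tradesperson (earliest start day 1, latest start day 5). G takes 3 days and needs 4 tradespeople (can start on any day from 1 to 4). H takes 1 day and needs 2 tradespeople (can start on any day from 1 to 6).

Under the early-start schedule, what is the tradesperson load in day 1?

At early start, day 1 has: D, E, F, G, H.
Demand: 3 + 4 + 1 + 4 + 2 = 14.

14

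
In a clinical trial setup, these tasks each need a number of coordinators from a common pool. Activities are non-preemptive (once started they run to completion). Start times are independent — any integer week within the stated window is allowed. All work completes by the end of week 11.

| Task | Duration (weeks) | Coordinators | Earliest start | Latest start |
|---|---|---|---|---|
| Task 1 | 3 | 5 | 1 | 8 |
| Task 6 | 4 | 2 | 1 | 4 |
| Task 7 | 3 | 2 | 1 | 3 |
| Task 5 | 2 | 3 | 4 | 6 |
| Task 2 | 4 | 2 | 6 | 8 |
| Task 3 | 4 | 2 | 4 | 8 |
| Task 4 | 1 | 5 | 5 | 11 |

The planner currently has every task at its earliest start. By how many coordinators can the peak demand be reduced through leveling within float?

3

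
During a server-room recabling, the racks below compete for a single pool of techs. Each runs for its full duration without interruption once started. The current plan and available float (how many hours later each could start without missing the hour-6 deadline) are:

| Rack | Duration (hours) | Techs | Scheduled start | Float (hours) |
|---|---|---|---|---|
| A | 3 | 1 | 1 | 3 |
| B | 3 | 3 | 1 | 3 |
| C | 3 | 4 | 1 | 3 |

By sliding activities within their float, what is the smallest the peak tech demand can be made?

Early-start (A@1, B@1, C@1) gives peak 8: h1:8  h2:8  h3:8  h4:0  h5:0  h6:0.
Shift C→4.
Schedule A@1, B@1, C@4: h1:4  h2:4  h3:4  h4:4  h5:4  h6:4 — peak 4.
Total tech-hours = 24 over 6 hours ⇒ peak ≥ ⌈24/6⌉ = 4, so 4 is optimal.

4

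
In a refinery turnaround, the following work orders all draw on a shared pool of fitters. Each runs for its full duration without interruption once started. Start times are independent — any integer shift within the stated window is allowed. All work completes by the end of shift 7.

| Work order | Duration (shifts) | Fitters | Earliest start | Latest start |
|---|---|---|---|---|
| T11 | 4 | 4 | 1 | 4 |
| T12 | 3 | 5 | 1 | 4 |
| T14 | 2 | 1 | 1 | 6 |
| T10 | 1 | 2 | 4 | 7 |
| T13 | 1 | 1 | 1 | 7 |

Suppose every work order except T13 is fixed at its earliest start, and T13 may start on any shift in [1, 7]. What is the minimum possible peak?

T13@1: s1:11  s2:10  s3:9  s4:6  s5:0  s6:0  s7:0 → peak 11
T13@2: s1:10  s2:11  s3:9  s4:6  s5:0  s6:0  s7:0 → peak 11
T13@3: s1:10  s2:10  s3:10  s4:6  s5:0  s6:0  s7:0 → peak 10
T13@4: s1:10  s2:10  s3:9  s4:7  s5:0  s6:0  s7:0 → peak 10
T13@5: s1:10  s2:10  s3:9  s4:6  s5:1  s6:0  s7:0 → peak 10
T13@6: s1:10  s2:10  s3:9  s4:6  s5:0  s6:1  s7:0 → peak 10
T13@7: s1:10  s2:10  s3:9  s4:6  s5:0  s6:0  s7:1 → peak 10
Best is T13@3, peak 10.

10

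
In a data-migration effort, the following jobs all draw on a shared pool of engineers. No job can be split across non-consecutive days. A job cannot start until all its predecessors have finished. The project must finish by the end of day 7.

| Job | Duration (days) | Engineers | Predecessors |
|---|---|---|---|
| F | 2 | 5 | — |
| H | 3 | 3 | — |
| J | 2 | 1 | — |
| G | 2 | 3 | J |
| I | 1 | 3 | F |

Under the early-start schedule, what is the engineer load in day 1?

At early start, day 1 has: F, H, J.
Demand: 5 + 3 + 1 = 9.

9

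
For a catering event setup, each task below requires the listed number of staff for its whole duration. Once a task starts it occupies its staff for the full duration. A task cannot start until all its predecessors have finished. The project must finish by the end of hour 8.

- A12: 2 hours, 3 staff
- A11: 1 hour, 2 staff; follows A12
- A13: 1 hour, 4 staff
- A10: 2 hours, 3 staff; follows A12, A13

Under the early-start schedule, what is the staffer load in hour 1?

At early start, hour 1 has: A12, A13.
Demand: 3 + 4 = 7.

7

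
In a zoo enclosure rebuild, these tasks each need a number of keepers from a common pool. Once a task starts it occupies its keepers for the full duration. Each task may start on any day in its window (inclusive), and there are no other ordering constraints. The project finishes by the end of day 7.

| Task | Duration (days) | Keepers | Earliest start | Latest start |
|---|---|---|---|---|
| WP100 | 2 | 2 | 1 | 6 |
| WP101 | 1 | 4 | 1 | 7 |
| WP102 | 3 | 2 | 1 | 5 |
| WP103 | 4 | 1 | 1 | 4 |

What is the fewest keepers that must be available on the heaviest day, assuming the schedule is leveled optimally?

Early-start (WP100@1, WP101@1, WP102@1, WP103@1) gives peak 9: d1:9  d2:5  d3:3  d4:1  d5:0  d6:0  d7:0.
Shift WP101→3, WP102→4, WP103→4.
Schedule WP100@1, WP101@3, WP102@4, WP103@4: d1:2  d2:2  d3:4  d4:3  d5:3  d6:3  d7:1 — peak 4.

4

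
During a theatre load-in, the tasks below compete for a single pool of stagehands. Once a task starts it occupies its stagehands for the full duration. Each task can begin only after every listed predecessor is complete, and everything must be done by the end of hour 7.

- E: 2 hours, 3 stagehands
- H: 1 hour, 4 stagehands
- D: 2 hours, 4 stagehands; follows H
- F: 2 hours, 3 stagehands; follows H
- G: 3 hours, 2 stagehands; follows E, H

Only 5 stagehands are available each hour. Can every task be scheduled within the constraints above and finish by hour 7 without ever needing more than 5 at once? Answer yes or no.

The minimum achievable peak is 6; 5 < 6, so no feasible schedule stays within the cap.

no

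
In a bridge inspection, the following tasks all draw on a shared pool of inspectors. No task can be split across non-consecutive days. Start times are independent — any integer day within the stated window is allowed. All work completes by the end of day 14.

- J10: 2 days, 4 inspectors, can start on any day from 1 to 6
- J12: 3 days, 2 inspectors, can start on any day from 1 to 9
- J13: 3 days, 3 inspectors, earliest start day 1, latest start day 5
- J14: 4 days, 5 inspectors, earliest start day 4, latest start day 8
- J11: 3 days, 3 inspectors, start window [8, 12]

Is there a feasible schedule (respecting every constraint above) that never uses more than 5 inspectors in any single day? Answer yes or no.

Schedule J10@1, J12@3, J13@3, J14@6, J11@10: d1:4  d2:4  d3:5  d4:5  d5:5  d6:5  d7:5  d8:5  d9:5  d10:3  d11:3  d12:3  d13:0  d14:0 — peak 5 ≤ 5.

yes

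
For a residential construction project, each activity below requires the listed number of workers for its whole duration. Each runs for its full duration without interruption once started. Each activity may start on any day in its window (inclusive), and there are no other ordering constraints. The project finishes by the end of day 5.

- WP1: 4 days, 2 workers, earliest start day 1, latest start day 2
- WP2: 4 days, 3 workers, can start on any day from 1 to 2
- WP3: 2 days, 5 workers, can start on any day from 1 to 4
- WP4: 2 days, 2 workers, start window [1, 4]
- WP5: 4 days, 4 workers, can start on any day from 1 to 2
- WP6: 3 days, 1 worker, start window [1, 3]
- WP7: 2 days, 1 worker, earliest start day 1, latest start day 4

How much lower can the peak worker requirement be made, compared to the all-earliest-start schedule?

4

Early-start peak: d1:18  d2:18  d3:10  d4:9  d5:0 ⇒ 18.
Leveled (WP1@1, WP2@1, WP3@1, WP4@3, WP5@1, WP6@3, WP7@3): d1:14  d2:14  d3:13  d4:13  d5:1 ⇒ 14.
Reduction 18 − 14 = 4.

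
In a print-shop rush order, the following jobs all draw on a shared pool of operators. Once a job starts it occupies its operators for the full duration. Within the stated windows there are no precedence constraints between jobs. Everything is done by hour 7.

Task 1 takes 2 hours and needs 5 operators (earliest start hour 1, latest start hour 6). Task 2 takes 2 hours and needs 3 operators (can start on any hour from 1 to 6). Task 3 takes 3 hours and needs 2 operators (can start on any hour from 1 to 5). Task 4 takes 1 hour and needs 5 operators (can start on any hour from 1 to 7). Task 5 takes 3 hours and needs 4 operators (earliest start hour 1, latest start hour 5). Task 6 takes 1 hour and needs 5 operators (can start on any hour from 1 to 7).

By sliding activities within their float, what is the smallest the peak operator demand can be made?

7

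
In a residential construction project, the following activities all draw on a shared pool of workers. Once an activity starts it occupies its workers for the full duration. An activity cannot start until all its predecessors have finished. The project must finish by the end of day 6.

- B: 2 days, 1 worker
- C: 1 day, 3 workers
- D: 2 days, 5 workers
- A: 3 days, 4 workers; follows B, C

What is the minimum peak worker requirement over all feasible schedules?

Early-start (B@1, C@1, D@1, A@3) gives peak 9: d1:9  d2:6  d3:4  d4:4  d5:4  d6:0.
Shift D→2, A→4.
Schedule B@1, C@1, D@2, A@4: d1:4  d2:6  d3:5  d4:4  d5:4  d6:4 — peak 6.

6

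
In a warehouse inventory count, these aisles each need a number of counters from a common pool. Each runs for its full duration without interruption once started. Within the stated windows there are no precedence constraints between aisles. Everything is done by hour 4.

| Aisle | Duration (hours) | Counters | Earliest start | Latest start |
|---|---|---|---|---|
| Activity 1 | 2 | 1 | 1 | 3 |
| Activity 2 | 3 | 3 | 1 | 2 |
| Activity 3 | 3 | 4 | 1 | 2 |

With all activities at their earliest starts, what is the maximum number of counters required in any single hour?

8

Early-start schedule: Activity 1@1, Activity 2@1, Activity 3@1.
Load per hour: hour 1: 8, hour 2: 8, hour 3: 7, hour 4: 0.
Peak is 8.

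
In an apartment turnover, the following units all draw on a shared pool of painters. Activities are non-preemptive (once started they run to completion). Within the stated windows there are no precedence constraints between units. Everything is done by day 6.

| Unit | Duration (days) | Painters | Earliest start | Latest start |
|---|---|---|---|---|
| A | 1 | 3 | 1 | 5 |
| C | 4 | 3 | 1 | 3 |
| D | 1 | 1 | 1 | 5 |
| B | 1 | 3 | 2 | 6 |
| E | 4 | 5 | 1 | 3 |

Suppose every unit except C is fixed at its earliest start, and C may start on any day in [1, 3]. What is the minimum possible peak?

C@1: d1:12  d2:11  d3:8  d4:8  d5:0  d6:0 → peak 12
C@2: d1:9  d2:11  d3:8  d4:8  d5:3  d6:0 → peak 11
C@3: d1:9  d2:8  d3:8  d4:8  d5:3  d6:3 → peak 9
Best is C@3, peak 9.

9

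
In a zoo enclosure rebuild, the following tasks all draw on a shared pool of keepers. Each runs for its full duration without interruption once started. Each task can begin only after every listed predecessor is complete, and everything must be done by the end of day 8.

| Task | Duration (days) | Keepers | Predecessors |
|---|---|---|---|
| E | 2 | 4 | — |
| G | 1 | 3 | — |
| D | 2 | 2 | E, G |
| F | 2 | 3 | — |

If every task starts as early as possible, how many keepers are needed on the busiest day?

10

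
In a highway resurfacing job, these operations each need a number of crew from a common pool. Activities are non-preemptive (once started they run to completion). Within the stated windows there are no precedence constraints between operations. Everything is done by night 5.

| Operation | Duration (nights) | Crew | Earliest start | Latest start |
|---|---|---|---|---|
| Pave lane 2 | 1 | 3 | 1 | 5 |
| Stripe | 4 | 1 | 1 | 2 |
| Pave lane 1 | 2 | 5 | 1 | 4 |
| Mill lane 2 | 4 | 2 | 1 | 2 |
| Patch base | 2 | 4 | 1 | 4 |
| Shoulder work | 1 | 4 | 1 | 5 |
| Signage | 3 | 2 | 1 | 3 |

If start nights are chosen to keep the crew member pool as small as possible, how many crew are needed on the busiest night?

Early-start (Pave lane 2@1, Stripe@1, Pave lane 1@1, Mill lane 2@1, Patch base@1, Shoulder work@1, Signage@1) gives peak 21: n1:21  n2:14  n3:5  n4:3  n5:0.
Shift Mill lane 2→2, Patch base→3, Shoulder work→5, Signage→3.
Schedule Pave lane 2@1, Stripe@1, Pave lane 1@1, Mill lane 2@2, Patch base@3, Shoulder work@5, Signage@3: n1:9  n2:8  n3:9  n4:9  n5:8 — peak 9.
Total crew member-nights = 43 over 5 nights ⇒ peak ≥ ⌈43/5⌉ = 9, so 9 is optimal.

9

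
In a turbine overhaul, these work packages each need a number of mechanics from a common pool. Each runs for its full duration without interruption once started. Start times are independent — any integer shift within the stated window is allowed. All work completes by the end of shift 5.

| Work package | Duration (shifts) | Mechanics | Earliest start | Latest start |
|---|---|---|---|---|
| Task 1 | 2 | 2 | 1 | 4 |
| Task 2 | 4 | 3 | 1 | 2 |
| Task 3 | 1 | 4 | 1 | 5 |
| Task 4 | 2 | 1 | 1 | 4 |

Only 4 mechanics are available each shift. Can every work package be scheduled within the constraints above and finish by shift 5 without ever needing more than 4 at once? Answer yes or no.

Total mechanic-shifts = 22; over 5 shifts the average is 22/5 > 4, so some shift must exceed 4.

no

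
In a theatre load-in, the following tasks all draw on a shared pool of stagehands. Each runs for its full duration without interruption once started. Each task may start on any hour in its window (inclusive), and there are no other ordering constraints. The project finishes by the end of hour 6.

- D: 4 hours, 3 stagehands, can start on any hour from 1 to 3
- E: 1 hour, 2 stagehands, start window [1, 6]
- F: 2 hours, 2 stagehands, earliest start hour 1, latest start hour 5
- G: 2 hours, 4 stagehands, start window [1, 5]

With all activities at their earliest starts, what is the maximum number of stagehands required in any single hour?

Early-start schedule: D@1, E@1, F@1, G@1.
Load per hour: hour 1: 11, hour 2: 9, hour 3: 3, hour 4: 3, hour 5: 0, hour 6: 0.
Peak is 11.

11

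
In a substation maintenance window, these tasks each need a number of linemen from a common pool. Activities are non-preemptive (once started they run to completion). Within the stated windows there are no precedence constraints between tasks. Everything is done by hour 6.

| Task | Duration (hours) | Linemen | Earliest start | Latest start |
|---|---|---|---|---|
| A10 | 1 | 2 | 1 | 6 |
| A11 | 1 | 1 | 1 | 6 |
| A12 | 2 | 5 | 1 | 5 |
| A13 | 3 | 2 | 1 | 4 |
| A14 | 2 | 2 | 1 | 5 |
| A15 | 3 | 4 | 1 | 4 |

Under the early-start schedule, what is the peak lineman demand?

16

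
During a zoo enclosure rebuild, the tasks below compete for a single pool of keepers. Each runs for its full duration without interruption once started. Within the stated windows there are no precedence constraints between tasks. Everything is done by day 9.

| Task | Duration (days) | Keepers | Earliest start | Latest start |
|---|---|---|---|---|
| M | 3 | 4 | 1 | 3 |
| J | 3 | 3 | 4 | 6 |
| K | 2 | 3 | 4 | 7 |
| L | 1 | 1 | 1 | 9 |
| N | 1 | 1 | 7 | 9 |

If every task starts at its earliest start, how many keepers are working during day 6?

At early start, day 6 has: J.
Demand: 3 = 3.

3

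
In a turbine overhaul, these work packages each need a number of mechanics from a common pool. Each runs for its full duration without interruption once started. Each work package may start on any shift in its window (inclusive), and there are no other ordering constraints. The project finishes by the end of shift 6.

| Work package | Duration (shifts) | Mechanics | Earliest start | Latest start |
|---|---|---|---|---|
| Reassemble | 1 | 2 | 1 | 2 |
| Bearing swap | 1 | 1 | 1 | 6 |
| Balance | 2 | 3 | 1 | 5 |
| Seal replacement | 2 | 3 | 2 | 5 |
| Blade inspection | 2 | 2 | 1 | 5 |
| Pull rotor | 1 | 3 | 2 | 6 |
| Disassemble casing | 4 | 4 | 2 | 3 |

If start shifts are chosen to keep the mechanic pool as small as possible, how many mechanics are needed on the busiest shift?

Early-start (Reassemble@1, Bearing swap@1, Balance@1, Seal replacement@2, Blade inspection@1, Pull rotor@2, Disassemble casing@2) gives peak 15: s1:8  s2:15  s3:7  s4:4  s5:4  s6:0.
Shift Blade inspection→4, Pull rotor→6, Disassemble casing→3.
Schedule Reassemble@1, Bearing swap@1, Balance@1, Seal replacement@2, Blade inspection@4, Pull rotor@6, Disassemble casing@3: s1:6  s2:6  s3:7  s4:6  s5:6  s6:7 — peak 7.
Total mechanic-shifts = 38 over 6 shifts ⇒ peak ≥ ⌈38/6⌉ = 7, so 7 is optimal.

7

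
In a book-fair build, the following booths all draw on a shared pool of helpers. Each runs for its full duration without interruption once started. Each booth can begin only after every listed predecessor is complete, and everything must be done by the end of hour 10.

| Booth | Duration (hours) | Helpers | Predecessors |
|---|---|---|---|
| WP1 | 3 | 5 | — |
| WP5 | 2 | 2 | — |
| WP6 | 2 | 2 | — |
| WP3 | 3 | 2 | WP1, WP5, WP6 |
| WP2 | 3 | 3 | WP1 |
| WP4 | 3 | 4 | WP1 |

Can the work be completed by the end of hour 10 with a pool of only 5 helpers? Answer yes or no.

no

The minimum achievable peak is 6; 5 < 6, so no feasible schedule stays within the cap.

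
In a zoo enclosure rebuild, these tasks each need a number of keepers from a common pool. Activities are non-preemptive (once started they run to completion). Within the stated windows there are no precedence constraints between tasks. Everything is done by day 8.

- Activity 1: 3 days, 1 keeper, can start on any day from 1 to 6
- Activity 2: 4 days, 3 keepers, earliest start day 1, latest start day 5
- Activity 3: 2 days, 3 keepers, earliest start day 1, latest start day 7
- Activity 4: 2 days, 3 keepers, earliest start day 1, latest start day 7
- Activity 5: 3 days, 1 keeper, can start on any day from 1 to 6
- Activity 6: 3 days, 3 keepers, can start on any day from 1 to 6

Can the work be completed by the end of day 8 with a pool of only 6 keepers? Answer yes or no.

yes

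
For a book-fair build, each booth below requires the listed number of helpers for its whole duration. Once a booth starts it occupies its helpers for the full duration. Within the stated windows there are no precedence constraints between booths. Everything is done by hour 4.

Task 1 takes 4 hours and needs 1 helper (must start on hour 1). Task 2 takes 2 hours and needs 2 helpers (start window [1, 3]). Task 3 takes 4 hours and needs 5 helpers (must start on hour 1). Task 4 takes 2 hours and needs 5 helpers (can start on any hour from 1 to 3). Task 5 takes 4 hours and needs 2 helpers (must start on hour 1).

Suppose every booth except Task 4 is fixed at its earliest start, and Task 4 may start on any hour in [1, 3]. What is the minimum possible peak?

Task 4@1: h1:15  h2:15  h3:8  h4:8 → peak 15
Task 4@2: h1:10  h2:15  h3:13  h4:8 → peak 15
Task 4@3: h1:10  h2:10  h3:13  h4:13 → peak 13
Best is Task 4@3, peak 13.

13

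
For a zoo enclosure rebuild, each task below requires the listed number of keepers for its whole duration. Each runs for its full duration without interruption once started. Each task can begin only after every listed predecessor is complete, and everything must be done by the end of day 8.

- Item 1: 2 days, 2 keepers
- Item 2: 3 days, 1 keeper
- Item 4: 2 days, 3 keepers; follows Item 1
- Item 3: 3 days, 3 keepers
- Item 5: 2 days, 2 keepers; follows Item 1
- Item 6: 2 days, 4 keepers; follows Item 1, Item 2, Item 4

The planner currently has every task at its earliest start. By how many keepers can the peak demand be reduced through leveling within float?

Early-start peak: d1:6  d2:6  d3:9  d4:5  d5:4  d6:4  d7:0  d8:0 ⇒ 9.
Leveled (Item 1@1, Item 2@4, Item 4@5, Item 3@1, Item 5@3, Item 6@7): d1:5  d2:5  d3:5  d4:3  d5:4  d6:4  d7:4  d8:4 ⇒ 5.
Reduction 9 − 5 = 4.

4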